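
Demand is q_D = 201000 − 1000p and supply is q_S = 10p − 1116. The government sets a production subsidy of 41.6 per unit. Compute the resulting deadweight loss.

8567.13

In inverse form: demand p = 201 − 0.001q, supply p = 111.6 + 0.1q.
Competitive equilibrium: 201 − 0.001q = 111.6 + 0.1q → q* = 885.1485, p* = 200.1149.
The subsidy lowers effective supply by 41.6: p = 70 + 0.1q.
New quantity: 201 − 0.001q = 70 + 0.1q → q' = 1297.0297.
Overproduction Δq = 1297.0297 − 885.1485 = 411.8812; wedge = subsidy = 41.6.
Deadweight loss = ½ × 411.8812 × 41.6 = 8567.13.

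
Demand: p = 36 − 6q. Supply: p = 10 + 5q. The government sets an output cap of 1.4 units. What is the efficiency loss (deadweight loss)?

5.11

Competitive equilibrium: 36 − 6q = 10 + 5q → q* = 2.3636, p* = 21.8182.
At q = 1.4: demand price = 36 − 6·1.4 = 27.6; supply price = 10 + 5·1.4 = 17.
Δq = 2.3636 − 1.4 = 0.9636; wedge = 27.6 − 17 = 10.6.
DWL = ½ × 0.9636 × 10.6 = 5.11.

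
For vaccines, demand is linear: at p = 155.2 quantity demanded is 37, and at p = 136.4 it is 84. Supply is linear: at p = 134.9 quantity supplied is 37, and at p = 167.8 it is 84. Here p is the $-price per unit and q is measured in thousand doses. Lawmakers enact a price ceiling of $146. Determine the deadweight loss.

Demand slope = (136.4 − 155.2)/(84 − 37) = −0.4, so p = 170 − 0.4q.
Supply slope = (167.8 − 134.9)/(84 − 37) = 0.7, so p = 109 + 0.7q.
Competitive equilibrium: 170 − 0.4q = 109 + 0.7q → q* = 55.4545, p* = 147.8182.
At the ceiling p = 146, quantity supplied = (146 − 109)/0.7 = 52.8571.
Willingness to pay at q' = 52.8571: 170 − 0.4·52.8571 = 148.8572.
Δq = 55.4545 − 52.8571 = 2.5974; wedge = 148.8572 − 146 = 2.8572.
Welfare loss = ½ × 2.5974 × 2.8572 = $3.71 thousand.

$3.71 thousand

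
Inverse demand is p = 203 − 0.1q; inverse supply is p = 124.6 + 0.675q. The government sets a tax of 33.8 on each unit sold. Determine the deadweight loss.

Competitive equilibrium: 203 − 0.1q = 124.6 + 0.675q → q* = 101.1613, p* = 192.8839.
With the tax, the buyer price exceeds the seller price by 33.8: (203 − 0.1q) − (124.6 + 0.675q) = 33.8 → q' = 57.5484.
Δq = 101.1613 − 57.5484 = 43.6129; the wedge equals the tax, 33.8.
The triangle = ½ × 43.6129 × 33.8 = 737.06.

737.06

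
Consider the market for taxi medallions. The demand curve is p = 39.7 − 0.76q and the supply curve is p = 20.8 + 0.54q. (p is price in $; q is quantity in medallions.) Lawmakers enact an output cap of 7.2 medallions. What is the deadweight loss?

Competitive equilibrium: 39.7 − 0.76q = 20.8 + 0.54q → q* = 14.5385, p* = 28.6508.
At q = 7.2: demand price = 39.7 − 0.76·7.2 = 34.228; supply price = 20.8 + 0.54·7.2 = 24.688.
Δq = 14.5385 − 7.2 = 7.3385; wedge = 34.228 − 24.688 = 9.54.
The triangle = ½ × 7.3385 × 9.54 = $35.

$35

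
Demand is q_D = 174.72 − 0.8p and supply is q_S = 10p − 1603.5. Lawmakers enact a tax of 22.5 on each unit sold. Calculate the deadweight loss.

In inverse form: demand p = 218.4 − 1.25q, supply p = 160.35 + 0.1q.
Competitive equilibrium: 218.4 − 1.25q = 160.35 + 0.1q → q* = 43, p* = 164.65.
With the tax, the buyer price exceeds the seller price by 22.5: (218.4 − 1.25q) − (160.35 + 0.1q) = 22.5 → q' = 26.3333.
Δq = 43 − 26.3333 = 16.6667; the wedge equals the tax, 22.5.
Welfare loss = ½ × 16.6667 × 22.5 = 187.50.

187.50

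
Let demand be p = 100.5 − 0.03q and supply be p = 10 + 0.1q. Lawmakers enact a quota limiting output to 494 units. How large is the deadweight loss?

2656.30

Competitive equilibrium: 100.5 − 0.03q = 10 + 0.1q → q* = 696.1538, p* = 79.6154.
At q = 494: demand price = 100.5 − 0.03·494 = 85.68; supply price = 10 + 0.1·494 = 59.4.
Δq = 696.1538 − 494 = 202.1538; wedge = 85.68 − 59.4 = 26.28.
The triangle = ½ × 202.1538 × 26.28 = 2656.30.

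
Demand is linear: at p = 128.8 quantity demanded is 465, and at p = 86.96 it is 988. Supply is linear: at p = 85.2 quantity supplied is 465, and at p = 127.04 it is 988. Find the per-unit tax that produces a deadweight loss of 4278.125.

Demand slope = (86.96 − 128.8)/(988 − 465) = −0.08, so p = 166 − 0.08q.
Supply slope = (127.04 − 85.2)/(988 − 465) = 0.08, so p = 48 + 0.08q.
Competitive equilibrium: 166 − 0.08q = 48 + 0.08q → q* = 737.5, p* = 107.
A tax t gives Δq = t/0.16 and wedge t, so DWL = t²/0.32.
t²/0.32 = 4278.125 → t² = 1369 → t = 37.

37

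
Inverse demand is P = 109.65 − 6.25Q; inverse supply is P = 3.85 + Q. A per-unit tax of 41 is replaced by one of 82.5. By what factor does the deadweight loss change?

4.049

Competitive equilibrium: 109.65 − 6.25Q = 3.85 + Q → Q* = 14.5931, P* = 18.4431.
For a per-unit tax t: ΔQ = t/7.25, so DWL = ½·t·(t/7.25) = t²/14.5.
At t = 41: DWL = 115.931. At t = 82.5: DWL = 469.397.
Ratio = (82.5/41)² = 4.049.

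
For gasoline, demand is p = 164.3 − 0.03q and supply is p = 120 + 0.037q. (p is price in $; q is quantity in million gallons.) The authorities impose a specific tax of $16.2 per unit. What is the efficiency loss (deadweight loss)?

$1958.51 million

Competitive equilibrium: 164.3 − 0.03q = 120 + 0.037q → q* = 661.194, p* = 144.4642.
With the tax, the buyer price exceeds the seller price by 16.2: (164.3 − 0.03q) − (120 + 0.037q) = 16.2 → q' = 419.403.
Δq = 661.194 − 419.403 = 241.791; the wedge equals the tax, 16.2.
DWL = ½ × 241.791 × 16.2 = $1958.51 million.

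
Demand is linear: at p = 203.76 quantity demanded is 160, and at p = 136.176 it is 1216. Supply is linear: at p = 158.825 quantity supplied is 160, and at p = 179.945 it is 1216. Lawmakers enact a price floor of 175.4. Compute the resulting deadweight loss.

Demand slope = (136.176 − 203.76)/(1216 − 160) = −0.064, so p = 214 − 0.064q.
Supply slope = (179.945 − 158.825)/(1216 − 160) = 0.02, so p = 155.625 + 0.02q.
Competitive equilibrium: 214 − 0.064q = 155.625 + 0.02q → q* = 694.9405, p* = 169.5238.
At the floor p = 175.4, quantity demanded = (214 − 175.4)/0.064 = 603.125.
Sellers' marginal cost at q' = 603.125: 155.625 + 0.02·603.125 = 167.6875.
Δq = 694.9405 − 603.125 = 91.8155; wedge = 175.4 − 167.6875 = 7.7125.
Welfare loss = ½ × 91.8155 × 7.7125 = 354.06.

354.06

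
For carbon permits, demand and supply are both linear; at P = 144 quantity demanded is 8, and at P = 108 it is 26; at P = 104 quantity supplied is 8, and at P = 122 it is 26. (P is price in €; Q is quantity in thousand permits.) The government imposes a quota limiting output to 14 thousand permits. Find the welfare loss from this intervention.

Demand slope = (108 − 144)/(26 − 8) = −2, so P = 160 − 2Q.
Supply slope = (122 − 104)/(26 − 8) = 1, so P = 96 + Q.
Competitive equilibrium: 160 − 2Q = 96 + Q → Q* = 21.3333, P* = 117.3333.
At Q = 14: demand price = 160 − 2·14 = 132; supply price = 96 + 1·14 = 110.
ΔQ = 21.3333 − 14 = 7.3333; wedge = 132 − 110 = 22.
DWL = ½ × 7.3333 × 22 = €80.67 thousand.

€80.67 thousand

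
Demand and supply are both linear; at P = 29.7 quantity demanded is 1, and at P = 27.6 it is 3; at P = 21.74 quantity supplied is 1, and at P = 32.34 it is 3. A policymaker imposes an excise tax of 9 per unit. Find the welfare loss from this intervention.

6.38

Demand slope = (27.6 − 29.7)/(3 − 1) = −1.05, so P = 30.75 − 1.05Q.
Supply slope = (32.34 − 21.74)/(3 − 1) = 5.3, so P = 16.44 + 5.3Q.
Competitive equilibrium: 30.75 − 1.05Q = 16.44 + 5.3Q → Q* = 2.2535, P* = 28.3838.
With the tax, the buyer price exceeds the seller price by 9: (30.75 − 1.05Q) − (16.44 + 5.3Q) = 9 → Q' = 0.8362.
ΔQ = 2.2535 − 0.8362 = 1.4173; the wedge equals the tax, 9.
The triangle = ½ × 1.4173 × 9 = 6.38.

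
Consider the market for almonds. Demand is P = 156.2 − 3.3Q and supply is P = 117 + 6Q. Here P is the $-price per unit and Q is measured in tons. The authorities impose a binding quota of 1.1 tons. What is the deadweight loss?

Competitive equilibrium: 156.2 − 3.3Q = 117 + 6Q → Q* = 4.2151, P* = 142.2903.
At Q = 1.1: demand price = 156.2 − 3.3·1.1 = 152.57; supply price = 117 + 6·1.1 = 123.6.
ΔQ = 4.2151 − 1.1 = 3.1151; wedge = 152.57 − 123.6 = 28.97.
The triangle = ½ × 3.1151 × 28.97 = $45.12.

$45.12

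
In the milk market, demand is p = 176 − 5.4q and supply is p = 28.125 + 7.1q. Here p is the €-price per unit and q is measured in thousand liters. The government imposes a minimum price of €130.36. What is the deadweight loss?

Competitive equilibrium: 176 − 5.4q = 28.125 + 7.1q → q* = 11.83, p* = 112.118.
At the floor p = 130.36, quantity demanded = (176 − 130.36)/5.4 = 8.4519.
Sellers' marginal cost at q' = 8.4519: 28.125 + 7.1·8.4519 = 88.1335.
Δq = 11.83 − 8.4519 = 3.3781; wedge = 130.36 − 88.1335 = 42.2265.
Deadweight loss = ½ × 3.3781 × 42.2265 = €71.32 thousand.

€71.32 thousand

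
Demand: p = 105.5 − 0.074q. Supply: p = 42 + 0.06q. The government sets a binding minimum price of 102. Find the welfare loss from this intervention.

Competitive equilibrium: 105.5 − 0.074q = 42 + 0.06q → q* = 473.8806, p* = 70.43284.
At the floor p = 102, quantity demanded = (105.5 − 102)/0.074 = 47.2973.
Sellers' marginal cost at q' = 47.2973: 42 + 0.06·47.2973 = 44.83784.
Δq = 473.8806 − 47.2973 = 426.5833; wedge = 102 − 44.83784 = 57.16216.
Welfare loss = ½ × 426.5833 × 57.16216 = 12192.21.

12192.21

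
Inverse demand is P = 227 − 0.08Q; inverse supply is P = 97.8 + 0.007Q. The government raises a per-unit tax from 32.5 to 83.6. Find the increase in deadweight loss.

Competitive equilibrium: 227 − 0.08Q = 97.8 + 0.007Q → Q* = 1485.0575, P* = 108.1954.
For a per-unit tax t: ΔQ = t/0.087, so DWL = ½·t·(t/0.087) = t²/0.174.
At t = 32.5: DWL = 6070.4023. At t = 83.6: DWL = 40166.4368.
Increase = 40166.4368 − 6070.4023 = 34096.03.

34096.03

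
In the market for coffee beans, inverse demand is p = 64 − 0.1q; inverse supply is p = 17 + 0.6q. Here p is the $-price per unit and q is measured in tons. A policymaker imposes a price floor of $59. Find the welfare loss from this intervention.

$102.86

Competitive equilibrium: 64 − 0.1q = 17 + 0.6q → q* = 67.1429, p* = 57.2857.
At the floor p = 59, quantity demanded = (64 − 59)/0.1 = 50.
Sellers' marginal cost at q' = 50: 17 + 0.6·50 = 47.
Δq = 67.1429 − 50 = 17.1429; wedge = 59 − 47 = 12.
The triangle = ½ × 17.1429 × 12 = $102.86.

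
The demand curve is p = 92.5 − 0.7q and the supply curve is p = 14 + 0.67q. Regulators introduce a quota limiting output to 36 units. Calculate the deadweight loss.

310.76

Competitive equilibrium: 92.5 − 0.7q = 14 + 0.67q → q* = 57.2993, p* = 52.3905.
At q = 36: demand price = 92.5 − 0.7·36 = 67.3; supply price = 14 + 0.67·36 = 38.12.
Δq = 57.2993 − 36 = 21.2993; wedge = 67.3 − 38.12 = 29.18.
Deadweight loss = ½ × 21.2993 × 29.18 = 310.76.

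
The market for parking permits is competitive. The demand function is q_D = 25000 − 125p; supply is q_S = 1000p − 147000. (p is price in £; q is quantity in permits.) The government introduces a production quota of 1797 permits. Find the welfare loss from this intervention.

£75346

In inverse form: demand p = 200 − 0.008q, supply p = 147 + 0.001q.
Competitive equilibrium: 200 − 0.008q = 147 + 0.001q → q* = 5888.8889, p* = 152.8889.
At q = 1797: demand price = 200 − 0.008·1797 = 185.624; supply price = 147 + 0.001·1797 = 148.797.
Δq = 5888.8889 − 1797 = 4091.8889; wedge = 185.624 − 148.797 = 36.827.
Deadweight loss = ½ × 4091.8889 × 36.827 = £75346.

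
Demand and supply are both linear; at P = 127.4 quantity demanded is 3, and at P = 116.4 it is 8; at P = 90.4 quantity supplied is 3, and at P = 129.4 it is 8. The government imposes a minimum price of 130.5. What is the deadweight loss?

Demand slope = (116.4 − 127.4)/(8 − 3) = −2.2, so P = 134 − 2.2Q.
Supply slope = (129.4 − 90.4)/(8 − 3) = 7.8, so P = 67 + 7.8Q.
Competitive equilibrium: 134 − 2.2Q = 67 + 7.8Q → Q* = 6.7, P* = 119.26.
At the floor P = 130.5, quantity demanded = (134 − 130.5)/2.2 = 1.5909.
Sellers' marginal cost at Q' = 1.5909: 67 + 7.8·1.5909 = 79.409.
ΔQ = 6.7 − 1.5909 = 5.1091; wedge = 130.5 − 79.409 = 51.091.
DWL = ½ × 5.1091 × 51.091 = 130.51.

130.51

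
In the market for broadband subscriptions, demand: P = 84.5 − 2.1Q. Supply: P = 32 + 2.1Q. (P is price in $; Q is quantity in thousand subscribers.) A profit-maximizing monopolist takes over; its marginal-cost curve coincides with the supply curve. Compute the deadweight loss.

Competitive equilibrium: 84.5 − 2.1Q = 32 + 2.1Q → Q* = 12.5, P* = 58.25.
Marginal revenue: MR = 84.5 − 4.2Q. Set MR = MC: 84.5 − 4.2Q = 32 + 2.1Q → Q_m = 8.3333.
Price P_m = 84.5 − 2.1·8.3333 = 67.0001; MC(Q_m) = 32 + 2.1·8.3333 = 49.4999.
Competitive Q* = 12.5, so ΔQ = 4.1667; wedge = 67.0001 − 49.4999 = 17.5002.
The triangle = ½ × 4.1667 × 17.5002 = $36.46 thousand.

$36.46 thousand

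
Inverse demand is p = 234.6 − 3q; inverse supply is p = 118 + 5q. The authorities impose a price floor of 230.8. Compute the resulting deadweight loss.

708.45

Competitive equilibrium: 234.6 − 3q = 118 + 5q → q* = 14.575, p* = 190.875.
At the floor p = 230.8, quantity demanded = (234.6 − 230.8)/3 = 1.26667.
Sellers' marginal cost at q' = 1.26667: 118 + 5·1.26667 = 124.33335.
Δq = 14.575 − 1.26667 = 13.30833; wedge = 230.8 − 124.33335 = 106.46665.
Welfare loss = ½ × 13.30833 × 106.46665 = 708.45.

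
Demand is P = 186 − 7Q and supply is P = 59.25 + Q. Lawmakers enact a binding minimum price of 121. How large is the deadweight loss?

172.03

Competitive equilibrium: 186 − 7Q = 59.25 + Q → Q* = 15.8438, P* = 75.0938.
At the floor P = 121, quantity demanded = (186 − 121)/7 = 9.2857.
Sellers' marginal cost at Q' = 9.2857: 59.25 + 1·9.2857 = 68.5357.
ΔQ = 15.8438 − 9.2857 = 6.5581; wedge = 121 − 68.5357 = 52.4643.
Welfare loss = ½ × 6.5581 × 52.4643 = 172.03.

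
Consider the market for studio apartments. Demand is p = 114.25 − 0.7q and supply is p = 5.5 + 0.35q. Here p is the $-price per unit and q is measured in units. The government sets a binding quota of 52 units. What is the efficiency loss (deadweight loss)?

$1396.30

Competitive equilibrium: 114.25 − 0.7q = 5.5 + 0.35q → q* = 103.5714, p* = 41.75.
At q = 52: demand price = 114.25 − 0.7·52 = 77.85; supply price = 5.5 + 0.35·52 = 23.7.
Δq = 103.5714 − 52 = 51.5714; wedge = 77.85 − 23.7 = 54.15.
The triangle = ½ × 51.5714 × 54.15 = $1396.30.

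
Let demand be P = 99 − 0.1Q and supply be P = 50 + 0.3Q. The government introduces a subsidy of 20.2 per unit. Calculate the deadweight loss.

510.05

Competitive equilibrium: 99 − 0.1Q = 50 + 0.3Q → Q* = 122.5, P* = 86.75.
The subsidy lowers effective supply by 20.2: P = 29.8 + 0.3Q.
New quantity: 99 − 0.1Q = 29.8 + 0.3Q → Q' = 173.
Overproduction ΔQ = 173 − 122.5 = 50.5; wedge = subsidy = 20.2.
Deadweight loss = ½ × 50.5 × 20.2 = 510.05.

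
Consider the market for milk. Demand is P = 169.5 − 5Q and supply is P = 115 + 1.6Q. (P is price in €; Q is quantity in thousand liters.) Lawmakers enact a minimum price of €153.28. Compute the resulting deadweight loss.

Competitive equilibrium: 169.5 − 5Q = 115 + 1.6Q → Q* = 8.2576, P* = 128.2121.
At the floor P = 153.28, quantity demanded = (169.5 − 153.28)/5 = 3.244.
Sellers' marginal cost at Q' = 3.244: 115 + 1.6·3.244 = 120.1904.
ΔQ = 8.2576 − 3.244 = 5.0136; wedge = 153.28 − 120.1904 = 33.0896.
Welfare loss = ½ × 5.0136 × 33.0896 = €82.95 thousand.

€82.95 thousand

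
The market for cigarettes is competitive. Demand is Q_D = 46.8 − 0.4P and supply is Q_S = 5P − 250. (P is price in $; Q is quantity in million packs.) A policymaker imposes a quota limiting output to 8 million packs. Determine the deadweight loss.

In inverse form: demand P = 117 − 2.5Q, supply P = 50 + 0.2Q.
Competitive equilibrium: 117 − 2.5Q = 50 + 0.2Q → Q* = 24.8148, P* = 54.963.
At Q = 8: demand price = 117 − 2.5·8 = 97; supply price = 50 + 0.2·8 = 51.6.
ΔQ = 24.8148 − 8 = 16.8148; wedge = 97 − 51.6 = 45.4.
Welfare loss = ½ × 16.8148 × 45.4 = $381.70 million.

$381.70 million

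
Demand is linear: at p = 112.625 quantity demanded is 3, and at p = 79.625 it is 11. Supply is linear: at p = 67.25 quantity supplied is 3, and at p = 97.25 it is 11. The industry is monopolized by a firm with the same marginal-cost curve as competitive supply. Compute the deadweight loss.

35.72

Demand slope = (79.625 − 112.625)/(11 − 3) = −4.125, so p = 125 − 4.125q.
Supply slope = (97.25 − 67.25)/(11 − 3) = 3.75, so p = 56 + 3.75q.
Competitive equilibrium: 125 − 4.125q = 56 + 3.75q → q* = 8.7619, p* = 88.8571.
Marginal revenue: MR = 125 − 8.25q. Set MR = MC: 125 − 8.25q = 56 + 3.75q → q_m = 5.75.
Price p_m = 125 − 4.125·5.75 = 101.2813; MC(q_m) = 56 + 3.75·5.75 = 77.5625.
Competitive q* = 8.7619, so Δq = 3.0119; wedge = 101.2813 − 77.5625 = 23.7188.
The triangle = ½ × 3.0119 × 23.7188 = 35.72.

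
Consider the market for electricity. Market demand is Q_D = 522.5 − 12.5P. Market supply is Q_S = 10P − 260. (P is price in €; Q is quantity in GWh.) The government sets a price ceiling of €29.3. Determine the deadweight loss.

€270.05

In inverse form: demand P = 41.8 − 0.08Q, supply P = 26 + 0.1Q.
Competitive equilibrium: 41.8 − 0.08Q = 26 + 0.1Q → Q* = 87.7778, P* = 34.7778.
At the ceiling P = 29.3, quantity supplied = (29.3 − 26)/0.1 = 33.
Willingness to pay at Q' = 33: 41.8 − 0.08·33 = 39.16.
ΔQ = 87.7778 − 33 = 54.7778; wedge = 39.16 − 29.3 = 9.86.
Welfare loss = ½ × 54.7778 × 9.86 = €270.05.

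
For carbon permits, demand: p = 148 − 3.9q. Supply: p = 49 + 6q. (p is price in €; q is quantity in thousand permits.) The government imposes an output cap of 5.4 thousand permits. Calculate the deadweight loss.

Competitive equilibrium: 148 − 3.9q = 49 + 6q → q* = 10, p* = 109.
At q = 5.4: demand price = 148 − 3.9·5.4 = 126.94; supply price = 49 + 6·5.4 = 81.4.
Δq = 10 − 5.4 = 4.6; wedge = 126.94 − 81.4 = 45.54.
Deadweight loss = ½ × 4.6 × 45.54 = €104.742 thousand.

€104.742 thousand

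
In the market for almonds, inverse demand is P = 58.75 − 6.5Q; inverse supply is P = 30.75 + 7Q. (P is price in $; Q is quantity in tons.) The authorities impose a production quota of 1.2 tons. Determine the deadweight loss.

Competitive equilibrium: 58.75 − 6.5Q = 30.75 + 7Q → Q* = 2.0741, P* = 45.2685.
At Q = 1.2: demand price = 58.75 − 6.5·1.2 = 50.95; supply price = 30.75 + 7·1.2 = 39.15.
ΔQ = 2.0741 − 1.2 = 0.8741; wedge = 50.95 − 39.15 = 11.8.
Welfare loss = ½ × 0.8741 × 11.8 = $5.16.

$5.16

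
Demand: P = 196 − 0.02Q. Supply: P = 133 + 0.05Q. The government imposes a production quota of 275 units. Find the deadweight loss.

Competitive equilibrium: 196 − 0.02Q = 133 + 0.05Q → Q* = 900, P* = 178.
At Q = 275: demand price = 196 − 0.02·275 = 190.5; supply price = 133 + 0.05·275 = 146.75.
ΔQ = 900 − 275 = 625; wedge = 190.5 − 146.75 = 43.75.
Deadweight loss = ½ × 625 × 43.75 = 13671.875.

13671.875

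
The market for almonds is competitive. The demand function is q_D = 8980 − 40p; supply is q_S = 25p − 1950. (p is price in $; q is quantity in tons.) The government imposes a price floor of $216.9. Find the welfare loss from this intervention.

In inverse form: demand p = 224.5 − 0.025q, supply p = 78 + 0.04q.
Competitive equilibrium: 224.5 − 0.025q = 78 + 0.04q → q* = 2253.8462, p* = 168.1538.
At the floor p = 216.9, quantity demanded = (224.5 − 216.9)/0.025 = 304.
Sellers' marginal cost at q' = 304: 78 + 0.04·304 = 90.16.
Δq = 2253.8462 − 304 = 1949.8462; wedge = 216.9 − 90.16 = 126.74.
DWL = ½ × 1949.8462 × 126.74 = $123561.75.

$123561.75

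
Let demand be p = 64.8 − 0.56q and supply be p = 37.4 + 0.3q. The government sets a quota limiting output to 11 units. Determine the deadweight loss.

187.12

Competitive equilibrium: 64.8 − 0.56q = 37.4 + 0.3q → q* = 31.8605, p* = 46.9581.
At q = 11: demand price = 64.8 − 0.56·11 = 58.64; supply price = 37.4 + 0.3·11 = 40.7.
Δq = 31.8605 − 11 = 20.8605; wedge = 58.64 − 40.7 = 17.94.
The triangle = ½ × 20.8605 × 17.94 = 187.12.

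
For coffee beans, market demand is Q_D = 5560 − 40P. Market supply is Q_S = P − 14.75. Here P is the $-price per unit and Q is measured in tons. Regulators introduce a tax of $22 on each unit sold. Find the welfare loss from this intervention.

$236.10

In inverse form: demand P = 139 − 0.025Q, supply P = 14.75 + Q.
Competitive equilibrium: 139 − 0.025Q = 14.75 + Q → Q* = 121.2195, P* = 135.9695.
With the tax, the buyer price exceeds the seller price by 22: (139 − 0.025Q) − (14.75 + Q) = 22 → Q' = 99.7561.
ΔQ = 121.2195 − 99.7561 = 21.4634; the wedge equals the tax, 22.
The triangle = ½ × 21.4634 × 22 = $236.10.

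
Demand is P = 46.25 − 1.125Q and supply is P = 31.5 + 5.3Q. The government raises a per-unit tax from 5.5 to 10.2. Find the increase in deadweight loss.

Competitive equilibrium: 46.25 − 1.125Q = 31.5 + 5.3Q → Q* = 2.2957, P* = 43.6673.
For a per-unit tax t: ΔQ = t/6.425, so DWL = ½·t·(t/6.425) = t²/12.85.
At t = 5.5: DWL = 2.354. At t = 10.2: DWL = 8.096.
Increase = 8.096 − 2.354 = 5.74.

5.74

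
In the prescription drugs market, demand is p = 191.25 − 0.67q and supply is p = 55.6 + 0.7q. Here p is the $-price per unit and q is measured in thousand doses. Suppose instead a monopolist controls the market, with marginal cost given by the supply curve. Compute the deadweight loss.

Competitive equilibrium: 191.25 − 0.67q = 55.6 + 0.7q → q* = 99.0146, p* = 124.9102.
Marginal revenue: MR = 191.25 − 1.34q. Set MR = MC: 191.25 − 1.34q = 55.6 + 0.7q → q_m = 66.4951.
Price p_m = 191.25 − 0.67·66.4951 = 146.6983; MC(q_m) = 55.6 + 0.7·66.4951 = 102.1466.
Competitive q* = 99.0146, so Δq = 32.5195; wedge = 146.6983 − 102.1466 = 44.5517.
The triangle = ½ × 32.5195 × 44.5517 = $724.40 thousand.

$724.40 thousand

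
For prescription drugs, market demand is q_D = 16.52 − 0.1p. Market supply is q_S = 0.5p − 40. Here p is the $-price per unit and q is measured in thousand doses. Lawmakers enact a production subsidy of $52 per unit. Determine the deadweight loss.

In inverse form: demand p = 165.2 − 10q, supply p = 80 + 2q.
Competitive equilibrium: 165.2 − 10q = 80 + 2q → q* = 7.1, p* = 94.2.
The subsidy lowers effective supply by 52: p = 28 + 2q.
New quantity: 165.2 − 10q = 28 + 2q → q' = 11.4333.
Overproduction Δq = 11.4333 − 7.1 = 4.3333; wedge = subsidy = 52.
DWL = ½ × 4.3333 × 52 = $112.67 thousand.

$112.67 thousand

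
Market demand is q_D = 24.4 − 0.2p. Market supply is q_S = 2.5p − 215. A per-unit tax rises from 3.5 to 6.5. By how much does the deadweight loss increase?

2.78

In inverse form: demand p = 122 − 5q, supply p = 86 + 0.4q.
Competitive equilibrium: 122 − 5q = 86 + 0.4q → q* = 6.6667, p* = 88.6667.
For a per-unit tax t: Δq = t/5.4, so DWL = ½·t·(t/5.4) = t²/10.8.
At t = 3.5: DWL = 1.134. At t = 6.5: DWL = 3.912.
Increase = 3.912 − 1.134 = 2.78.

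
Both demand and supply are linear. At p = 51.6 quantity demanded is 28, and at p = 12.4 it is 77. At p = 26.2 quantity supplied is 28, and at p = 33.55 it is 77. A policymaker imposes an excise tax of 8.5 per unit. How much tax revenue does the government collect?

Demand slope = (12.4 − 51.6)/(77 − 28) = −0.8, so p = 74 − 0.8q.
Supply slope = (33.55 − 26.2)/(77 − 28) = 0.15, so p = 22 + 0.15q.
Competitive equilibrium: 74 − 0.8q = 22 + 0.15q → q* = 54.7368, p* = 30.2105.
With the tax, the buyer price exceeds the seller price by 8.5: (74 − 0.8q) − (22 + 0.15q) = 8.5 → q' = 45.7895.
Tax revenue = 8.5 × 45.7895 = 389.21.

389.21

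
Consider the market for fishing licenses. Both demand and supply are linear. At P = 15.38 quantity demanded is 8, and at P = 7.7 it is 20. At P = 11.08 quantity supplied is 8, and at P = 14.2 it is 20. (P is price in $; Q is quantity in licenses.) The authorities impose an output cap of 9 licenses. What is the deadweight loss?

Demand slope = (7.7 − 15.38)/(20 − 8) = −0.64, so P = 20.5 − 0.64Q.
Supply slope = (14.2 − 11.08)/(20 − 8) = 0.26, so P = 9 + 0.26Q.
Competitive equilibrium: 20.5 − 0.64Q = 9 + 0.26Q → Q* = 12.7778, P* = 12.3222.
At Q = 9: demand price = 20.5 − 0.64·9 = 14.74; supply price = 9 + 0.26·9 = 11.34.
ΔQ = 12.7778 − 9 = 3.7778; wedge = 14.74 − 11.34 = 3.4.
Welfare loss = ½ × 3.7778 × 3.4 = $6.42.

$6.42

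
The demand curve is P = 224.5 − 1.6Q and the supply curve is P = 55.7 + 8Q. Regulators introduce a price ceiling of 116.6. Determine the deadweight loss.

477.20

Competitive equilibrium: 224.5 − 1.6Q = 55.7 + 8Q → Q* = 17.5833, P* = 196.3667.
At the ceiling P = 116.6, quantity supplied = (116.6 − 55.7)/8 = 7.6125.
Willingness to pay at Q' = 7.6125: 224.5 − 1.6·7.6125 = 212.32.
ΔQ = 17.5833 − 7.6125 = 9.9708; wedge = 212.32 − 116.6 = 95.72.
DWL = ½ × 9.9708 × 95.72 = 477.20.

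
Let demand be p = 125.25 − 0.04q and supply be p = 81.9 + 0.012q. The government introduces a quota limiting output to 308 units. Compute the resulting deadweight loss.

Competitive equilibrium: 125.25 − 0.04q = 81.9 + 0.012q → q* = 833.6538, p* = 91.9038.
At q = 308: demand price = 125.25 − 0.04·308 = 112.93; supply price = 81.9 + 0.012·308 = 85.596.
Δq = 833.6538 − 308 = 525.6538; wedge = 112.93 − 85.596 = 27.334.
The triangle = ½ × 525.6538 × 27.334 = 7184.11.

7184.11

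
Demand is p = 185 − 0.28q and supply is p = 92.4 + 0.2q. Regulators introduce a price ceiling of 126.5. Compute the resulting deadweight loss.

120.60

Competitive equilibrium: 185 − 0.28q = 92.4 + 0.2q → q* = 192.9167, p* = 130.9833.
At the ceiling p = 126.5, quantity supplied = (126.5 − 92.4)/0.2 = 170.5.
Willingness to pay at q' = 170.5: 185 − 0.28·170.5 = 137.26.
Δq = 192.9167 − 170.5 = 22.4167; wedge = 137.26 − 126.5 = 10.76.
Welfare loss = ½ × 22.4167 × 10.76 = 120.60.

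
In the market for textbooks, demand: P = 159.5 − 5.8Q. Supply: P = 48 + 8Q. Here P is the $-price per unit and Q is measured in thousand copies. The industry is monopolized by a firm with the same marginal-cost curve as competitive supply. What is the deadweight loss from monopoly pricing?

Competitive equilibrium: 159.5 − 5.8Q = 48 + 8Q → Q* = 8.0797, P* = 112.6377.
Marginal revenue: MR = 159.5 − 11.6Q. Set MR = MC: 159.5 − 11.6Q = 48 + 8Q → Q_m = 5.6888.
Price P_m = 159.5 − 5.8·5.6888 = 126.505; MC(Q_m) = 48 + 8·5.6888 = 93.5104.
Competitive Q* = 8.0797, so ΔQ = 2.3909; wedge = 126.505 − 93.5104 = 32.9946.
DWL = ½ × 2.3909 × 32.9946 = $39.44 thousand.

$39.44 thousand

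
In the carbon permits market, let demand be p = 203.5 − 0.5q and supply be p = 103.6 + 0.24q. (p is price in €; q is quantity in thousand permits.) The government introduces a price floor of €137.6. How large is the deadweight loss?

Competitive equilibrium: 203.5 − 0.5q = 103.6 + 0.24q → q* = 135, p* = 136.
At the floor p = 137.6, quantity demanded = (203.5 − 137.6)/0.5 = 131.8.
Sellers' marginal cost at q' = 131.8: 103.6 + 0.24·131.8 = 135.232.
Δq = 135 − 131.8 = 3.2; wedge = 137.6 − 135.232 = 2.368.
Welfare loss = ½ × 3.2 × 2.368 = €3.79 thousand.

€3.79 thousand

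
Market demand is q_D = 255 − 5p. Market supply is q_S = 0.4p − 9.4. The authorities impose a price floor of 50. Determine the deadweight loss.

In inverse form: demand p = 51 − 0.2q, supply p = 23.5 + 2.5q.
Competitive equilibrium: 51 − 0.2q = 23.5 + 2.5q → q* = 10.1852, p* = 48.963.
At the floor p = 50, quantity demanded = (51 − 50)/0.2 = 5.
Sellers' marginal cost at q' = 5: 23.5 + 2.5·5 = 36.
Δq = 10.1852 − 5 = 5.1852; wedge = 50 − 36 = 14.
DWL = ½ × 5.1852 × 14 = 36.30.

36.30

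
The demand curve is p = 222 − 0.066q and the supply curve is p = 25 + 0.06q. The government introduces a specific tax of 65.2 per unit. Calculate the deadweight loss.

Competitive equilibrium: 222 − 0.066q = 25 + 0.06q → q* = 1563.4921, p* = 118.8095.
With the tax, the buyer price exceeds the seller price by 65.2: (222 − 0.066q) − (25 + 0.06q) = 65.2 → q' = 1046.0317.
Δq = 1563.4921 − 1046.0317 = 517.4604; the wedge equals the tax, 65.2.
The triangle = ½ × 517.4604 × 65.2 = 16869.21.

16869.21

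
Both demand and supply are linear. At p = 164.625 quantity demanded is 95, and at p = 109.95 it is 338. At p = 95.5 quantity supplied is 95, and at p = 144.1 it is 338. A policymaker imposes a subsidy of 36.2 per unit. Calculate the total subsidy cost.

Demand slope = (109.95 − 164.625)/(338 − 95) = −0.225, so p = 186 − 0.225q.
Supply slope = (144.1 − 95.5)/(338 − 95) = 0.2, so p = 76.5 + 0.2q.
Competitive equilibrium: 186 − 0.225q = 76.5 + 0.2q → q* = 257.6471, p* = 128.0294.
The subsidy lowers effective supply by 36.2: p = 40.3 + 0.2q.
New quantity: 186 − 0.225q = 40.3 + 0.2q → q' = 342.8235.
Total subsidy cost = 36.2 × 342.8235 = 12410.21.

12410.21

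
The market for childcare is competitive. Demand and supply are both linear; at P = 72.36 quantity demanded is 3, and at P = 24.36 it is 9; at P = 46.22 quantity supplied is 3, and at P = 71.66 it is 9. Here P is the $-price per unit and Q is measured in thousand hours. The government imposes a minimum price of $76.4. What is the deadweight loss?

$42.67 thousand

Demand slope = (24.36 − 72.36)/(9 − 3) = −8, so P = 96.36 − 8Q.
Supply slope = (71.66 − 46.22)/(9 − 3) = 4.24, so P = 33.5 + 4.24Q.
Competitive equilibrium: 96.36 − 8Q = 33.5 + 4.24Q → Q* = 5.1356, P* = 55.275.
At the floor P = 76.4, quantity demanded = (96.36 − 76.4)/8 = 2.495.
Sellers' marginal cost at Q' = 2.495: 33.5 + 4.24·2.495 = 44.0788.
ΔQ = 5.1356 − 2.495 = 2.6406; wedge = 76.4 − 44.0788 = 32.3212.
DWL = ½ × 2.6406 × 32.3212 = $42.67 thousand.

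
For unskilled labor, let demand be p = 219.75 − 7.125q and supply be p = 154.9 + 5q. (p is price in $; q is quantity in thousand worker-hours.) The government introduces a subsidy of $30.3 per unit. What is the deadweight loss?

$37.86 thousand

Competitive equilibrium: 219.75 − 7.125q = 154.9 + 5q → q* = 5.3485, p* = 181.6423.
The subsidy lowers effective supply by 30.3: p = 124.6 + 5q.
New quantity: 219.75 − 7.125q = 124.6 + 5q → q' = 7.8474.
Overproduction Δq = 7.8474 − 5.3485 = 2.4989; wedge = subsidy = 30.3.
The triangle = ½ × 2.4989 × 30.3 = $37.86 thousand.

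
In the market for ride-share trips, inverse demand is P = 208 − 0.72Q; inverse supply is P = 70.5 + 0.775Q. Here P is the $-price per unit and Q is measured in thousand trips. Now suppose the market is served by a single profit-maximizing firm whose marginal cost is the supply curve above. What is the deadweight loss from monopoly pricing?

Competitive equilibrium: 208 − 0.72Q = 70.5 + 0.775Q → Q* = 91.9732, P* = 141.7793.
Marginal revenue: MR = 208 − 1.44Q. Set MR = MC: 208 − 1.44Q = 70.5 + 0.775Q → Q_m = 62.0767.
Price P_m = 208 − 0.72·62.0767 = 163.3048; MC(Q_m) = 70.5 + 0.775·62.0767 = 118.6094.
Competitive Q* = 91.9732, so ΔQ = 29.8965; wedge = 163.3048 − 118.6094 = 44.6954.
DWL = ½ × 29.8965 × 44.6954 = $668.12 thousand.

$668.12 thousand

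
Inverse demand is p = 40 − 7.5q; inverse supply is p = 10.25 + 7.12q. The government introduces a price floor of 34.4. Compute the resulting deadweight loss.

12.13

Competitive equilibrium: 40 − 7.5q = 10.25 + 7.12q → q* = 2.0349, p* = 24.7384.
At the floor p = 34.4, quantity demanded = (40 − 34.4)/7.5 = 0.7467.
Sellers' marginal cost at q' = 0.7467: 10.25 + 7.12·0.7467 = 15.5665.
Δq = 2.0349 − 0.7467 = 1.2882; wedge = 34.4 − 15.5665 = 18.8335.
The triangle = ½ × 1.2882 × 18.8335 = 12.13.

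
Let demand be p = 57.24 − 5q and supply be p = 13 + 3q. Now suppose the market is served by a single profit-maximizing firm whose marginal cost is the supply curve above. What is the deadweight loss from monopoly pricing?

18.10

Competitive equilibrium: 57.24 − 5q = 13 + 3q → q* = 5.53, p* = 29.59.
Marginal revenue: MR = 57.24 − 10q. Set MR = MC: 57.24 − 10q = 13 + 3q → q_m = 3.40308.
Price p_m = 57.24 − 5·3.40308 = 40.2246; MC(q_m) = 13 + 3·3.40308 = 23.20924.
Competitive q* = 5.53, so Δq = 2.12692; wedge = 40.2246 − 23.20924 = 17.01536.
DWL = ½ × 2.12692 × 17.01536 = 18.10.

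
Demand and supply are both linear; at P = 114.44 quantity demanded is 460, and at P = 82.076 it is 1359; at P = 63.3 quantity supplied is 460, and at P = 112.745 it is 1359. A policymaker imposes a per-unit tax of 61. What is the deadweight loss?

Demand slope = (82.076 − 114.44)/(1359 − 460) = −0.036, so P = 131 − 0.036Q.
Supply slope = (112.745 − 63.3)/(1359 − 460) = 0.055, so P = 38 + 0.055Q.
Competitive equilibrium: 131 − 0.036Q = 38 + 0.055Q → Q* = 1021.978, P* = 94.2088.
With the tax, the buyer price exceeds the seller price by 61: (131 − 0.036Q) − (38 + 0.055Q) = 61 → Q' = 351.6484.
ΔQ = 1021.978 − 351.6484 = 670.3296; the wedge equals the tax, 61.
Deadweight loss = ½ × 670.3296 × 61 = 20445.05.

20445.05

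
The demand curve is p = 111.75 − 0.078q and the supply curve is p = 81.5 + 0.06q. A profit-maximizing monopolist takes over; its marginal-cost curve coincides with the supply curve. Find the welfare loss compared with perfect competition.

Competitive equilibrium: 111.75 − 0.078q = 81.5 + 0.06q → q* = 219.2029, p* = 94.6522.
Marginal revenue: MR = 111.75 − 0.156q. Set MR = MC: 111.75 − 0.156q = 81.5 + 0.06q → q_m = 140.0463.
Price p_m = 111.75 − 0.078·140.0463 = 100.8264; MC(q_m) = 81.5 + 0.06·140.0463 = 89.9028.
Competitive q* = 219.2029, so Δq = 79.1566; wedge = 100.8264 − 89.9028 = 10.9236.
Deadweight loss = ½ × 79.1566 × 10.9236 = 432.34.

432.34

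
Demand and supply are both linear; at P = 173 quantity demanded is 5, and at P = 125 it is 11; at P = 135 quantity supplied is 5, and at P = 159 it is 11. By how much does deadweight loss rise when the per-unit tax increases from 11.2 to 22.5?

15.87

Demand slope = (125 − 173)/(11 − 5) = −8, so P = 213 − 8Q.
Supply slope = (159 − 135)/(11 − 5) = 4, so P = 115 + 4Q.
Competitive equilibrium: 213 − 8Q = 115 + 4Q → Q* = 8.1667, P* = 147.6667.
For a per-unit tax t: ΔQ = t/12, so DWL = ½·t·(t/12) = t²/24.
At t = 11.2: DWL = 5.227. At t = 22.5: DWL = 21.094.
Increase = 21.094 − 5.227 = 15.87.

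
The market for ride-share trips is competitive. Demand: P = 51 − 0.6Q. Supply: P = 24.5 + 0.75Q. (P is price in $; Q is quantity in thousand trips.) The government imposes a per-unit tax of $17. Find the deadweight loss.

$107.04 thousand

Competitive equilibrium: 51 − 0.6Q = 24.5 + 0.75Q → Q* = 19.6296, P* = 39.2222.
With the tax, the buyer price exceeds the seller price by 17: (51 − 0.6Q) − (24.5 + 0.75Q) = 17 → Q' = 7.037.
ΔQ = 19.6296 − 7.037 = 12.5926; the wedge equals the tax, 17.
Welfare loss = ½ × 12.5926 × 17 = $107.04 thousand.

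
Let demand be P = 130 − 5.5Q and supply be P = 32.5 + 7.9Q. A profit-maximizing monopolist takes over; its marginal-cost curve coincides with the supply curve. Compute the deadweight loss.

Competitive equilibrium: 130 − 5.5Q = 32.5 + 7.9Q → Q* = 7.2761, P* = 89.9813.
Marginal revenue: MR = 130 − 11Q. Set MR = MC: 130 − 11Q = 32.5 + 7.9Q → Q_m = 5.1587.
Price P_m = 130 − 5.5·5.1587 = 101.6272; MC(Q_m) = 32.5 + 7.9·5.1587 = 73.2537.
Competitive Q* = 7.2761, so ΔQ = 2.1174; wedge = 101.6272 − 73.2537 = 28.3735.
Welfare loss = ½ × 2.1174 × 28.3735 = 30.04.

30.04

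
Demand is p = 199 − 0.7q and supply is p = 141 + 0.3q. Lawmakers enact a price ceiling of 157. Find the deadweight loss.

10.89

Competitive equilibrium: 199 − 0.7q = 141 + 0.3q → q* = 58, p* = 158.4.
At the ceiling p = 157, quantity supplied = (157 − 141)/0.3 = 53.3333.
Willingness to pay at q' = 53.3333: 199 − 0.7·53.3333 = 161.6667.
Δq = 58 − 53.3333 = 4.6667; wedge = 161.6667 − 157 = 4.6667.
Deadweight loss = ½ × 4.6667 × 4.6667 = 10.89.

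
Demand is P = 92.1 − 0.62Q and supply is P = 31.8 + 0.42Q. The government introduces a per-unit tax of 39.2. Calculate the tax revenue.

795.31

Competitive equilibrium: 92.1 − 0.62Q = 31.8 + 0.42Q → Q* = 57.9808, P* = 56.1519.
With the tax, the buyer price exceeds the seller price by 39.2: (92.1 − 0.62Q) − (31.8 + 0.42Q) = 39.2 → Q' = 20.2885.
Tax revenue = 39.2 × 20.2885 = 795.31.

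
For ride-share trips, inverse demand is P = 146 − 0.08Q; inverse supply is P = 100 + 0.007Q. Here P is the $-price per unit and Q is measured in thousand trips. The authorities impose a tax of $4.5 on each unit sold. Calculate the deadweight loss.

Competitive equilibrium: 146 − 0.08Q = 100 + 0.007Q → Q* = 528.7356, P* = 103.7011.
With the tax, the buyer price exceeds the seller price by 4.5: (146 − 0.08Q) − (100 + 0.007Q) = 4.5 → Q' = 477.0115.
ΔQ = 528.7356 − 477.0115 = 51.7241; the wedge equals the tax, 4.5.
Deadweight loss = ½ × 51.7241 × 4.5 = $116.38 thousand.

$116.38 thousand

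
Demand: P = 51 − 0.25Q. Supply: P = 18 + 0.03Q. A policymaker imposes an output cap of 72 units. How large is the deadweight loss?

294.40

Competitive equilibrium: 51 − 0.25Q = 18 + 0.03Q → Q* = 117.8571, P* = 21.5357.
At Q = 72: demand price = 51 − 0.25·72 = 33; supply price = 18 + 0.03·72 = 20.16.
ΔQ = 117.8571 − 72 = 45.8571; wedge = 33 − 20.16 = 12.84.
Welfare loss = ½ × 45.8571 × 12.84 = 294.40.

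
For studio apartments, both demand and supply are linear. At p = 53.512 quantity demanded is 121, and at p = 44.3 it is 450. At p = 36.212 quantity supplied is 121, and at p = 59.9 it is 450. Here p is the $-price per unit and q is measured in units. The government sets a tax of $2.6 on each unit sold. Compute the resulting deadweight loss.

$33.80

Demand slope = (44.3 − 53.512)/(450 − 121) = −0.028, so p = 56.9 − 0.028q.
Supply slope = (59.9 − 36.212)/(450 − 121) = 0.072, so p = 27.5 + 0.072q.
Competitive equilibrium: 56.9 − 0.028q = 27.5 + 0.072q → q* = 294, p* = 48.668.
With the tax, the buyer price exceeds the seller price by 2.6: (56.9 − 0.028q) − (27.5 + 0.072q) = 2.6 → q' = 268.
Δq = 294 − 268 = 26; the wedge equals the tax, 2.6.
Deadweight loss = ½ × 26 × 2.6 = $33.80.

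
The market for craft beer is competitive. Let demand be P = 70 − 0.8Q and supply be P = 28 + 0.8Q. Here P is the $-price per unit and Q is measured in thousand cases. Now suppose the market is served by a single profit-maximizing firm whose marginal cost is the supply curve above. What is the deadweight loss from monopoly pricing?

$61.25 thousand

Competitive equilibrium: 70 − 0.8Q = 28 + 0.8Q → Q* = 26.25, P* = 49.
Marginal revenue: MR = 70 − 1.6Q. Set MR = MC: 70 − 1.6Q = 28 + 0.8Q → Q_m = 17.5.
Price P_m = 70 − 0.8·17.5 = 56; MC(Q_m) = 28 + 0.8·17.5 = 42.
Competitive Q* = 26.25, so ΔQ = 8.75; wedge = 56 − 42 = 14.
Welfare loss = ½ × 8.75 × 14 = $61.25 thousand.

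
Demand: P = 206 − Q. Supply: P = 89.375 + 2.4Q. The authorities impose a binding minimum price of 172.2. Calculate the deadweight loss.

0.43

Competitive equilibrium: 206 − Q = 89.375 + 2.4Q → Q* = 34.3015, P* = 171.6985.
At the floor P = 172.2, quantity demanded = (206 − 172.2)/1 = 33.8.
Sellers' marginal cost at Q' = 33.8: 89.375 + 2.4·33.8 = 170.495.
ΔQ = 34.3015 − 33.8 = 0.5015; wedge = 172.2 − 170.495 = 1.705.
The triangle = ½ × 0.5015 × 1.705 = 0.43.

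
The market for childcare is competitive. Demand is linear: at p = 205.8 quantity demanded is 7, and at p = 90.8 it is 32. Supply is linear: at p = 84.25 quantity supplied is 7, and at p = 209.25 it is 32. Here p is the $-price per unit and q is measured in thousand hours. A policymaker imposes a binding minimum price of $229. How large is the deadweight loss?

Demand slope = (90.8 − 205.8)/(32 − 7) = −4.6, so p = 238 − 4.6q.
Supply slope = (209.25 − 84.25)/(32 − 7) = 5, so p = 49.25 + 5q.
Competitive equilibrium: 238 − 4.6q = 49.25 + 5q → q* = 19.66146, p* = 147.55729.
At the floor p = 229, quantity demanded = (238 − 229)/4.6 = 1.95652.
Sellers' marginal cost at q' = 1.95652: 49.25 + 5·1.95652 = 59.0326.
Δq = 19.66146 − 1.95652 = 17.70494; wedge = 229 − 59.0326 = 169.9674.
DWL = ½ × 17.70494 × 169.9674 = $1504.63 thousand.

$1504.63 thousand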